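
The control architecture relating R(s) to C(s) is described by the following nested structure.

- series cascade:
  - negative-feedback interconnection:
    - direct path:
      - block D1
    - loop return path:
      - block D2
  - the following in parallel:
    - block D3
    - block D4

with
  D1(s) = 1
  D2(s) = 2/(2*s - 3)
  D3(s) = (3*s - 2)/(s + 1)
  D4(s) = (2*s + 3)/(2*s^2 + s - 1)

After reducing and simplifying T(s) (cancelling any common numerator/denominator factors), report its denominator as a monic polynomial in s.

First reduce the diagram to T(s).

Step 1: reduce the feedback loop with forward D1 and return D2, giving (2*s - 3)/(2*s - 1)
Step 2: reduce the parallel group D3, D4, giving (6*s^2 - 5*s + 5)/(2*s^2 + s - 1)
Step 3: combine [D1/(1+D1*D2)], (D3+D4) in series, giving (12*s^3 - 28*s^2 + 25*s - 15)/(4*s^3 - 3*s + 1)
Step 3 gives the fully reduced T(s), with no common factor left to cancel. The denominator's leading coefficient is 4, so divide each of its coefficients by 4 to get the monic form.

Answer: s^3 - 3*s/4 + 1/4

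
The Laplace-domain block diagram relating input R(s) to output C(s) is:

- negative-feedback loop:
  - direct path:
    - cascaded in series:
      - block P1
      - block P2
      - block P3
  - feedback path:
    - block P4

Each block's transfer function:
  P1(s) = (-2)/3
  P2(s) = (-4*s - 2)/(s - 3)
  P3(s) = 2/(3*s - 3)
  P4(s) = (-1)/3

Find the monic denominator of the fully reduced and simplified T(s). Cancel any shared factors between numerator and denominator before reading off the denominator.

1. reduce the series chain P1, P2, P3 gives (16*s + 8)/(9*s^2 - 36*s + 27)
2. close the feedback loop around (P1*P2*P3), P4 gives (48*s + 24)/(27*s^2 - 124*s + 73)
T(s) is the step-2 result (common factors already cancelled). Leading coefficient of the denominator: 27. Divide through by 27 for the monic polynomial.

Hence the answer: s^2 - 124*s/27 + 73/27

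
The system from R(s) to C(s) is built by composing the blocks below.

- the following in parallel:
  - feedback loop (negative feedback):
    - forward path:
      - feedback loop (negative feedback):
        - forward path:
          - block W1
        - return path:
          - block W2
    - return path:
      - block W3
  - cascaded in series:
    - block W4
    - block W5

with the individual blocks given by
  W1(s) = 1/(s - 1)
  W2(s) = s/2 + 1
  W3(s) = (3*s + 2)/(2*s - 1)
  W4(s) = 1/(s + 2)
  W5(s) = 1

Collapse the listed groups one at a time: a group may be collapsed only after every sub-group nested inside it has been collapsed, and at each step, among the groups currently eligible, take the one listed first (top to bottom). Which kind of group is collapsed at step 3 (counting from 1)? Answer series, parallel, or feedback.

(1) collapse the loop (W1 forward, W2 return)
(2) close the feedback loop around [W1/(1+W1*W2)], W3
(3) combine W4, W5 in series
(4) sum the parallel branches [[W1/(1+W1*W2)]/(1+[W1/(1+W1*W2)]*W3)], (W4*W5)
So the answer for step 3 is series.

Answer: series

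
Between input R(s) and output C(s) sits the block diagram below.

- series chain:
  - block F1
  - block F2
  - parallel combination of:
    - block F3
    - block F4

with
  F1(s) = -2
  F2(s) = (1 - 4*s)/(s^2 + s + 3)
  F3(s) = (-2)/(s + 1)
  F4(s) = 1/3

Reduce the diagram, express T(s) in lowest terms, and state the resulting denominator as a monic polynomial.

First reduce the diagram to T(s).

Step 1: reduce the parallel group F3, F4 = (s - 5)/(3*s + 3)
Step 2: multiply F1, F2, (F3+F4) (series) = (8*s^2 - 42*s + 10)/(3*s^3 + 6*s^2 + 12*s + 9)
No further cancellation is possible in the step-2 result, so that is T(s). Its denominator becomes monic after dividing by the leading coefficient 3.

Answer: s^3 + 2*s^2 + 4*s + 3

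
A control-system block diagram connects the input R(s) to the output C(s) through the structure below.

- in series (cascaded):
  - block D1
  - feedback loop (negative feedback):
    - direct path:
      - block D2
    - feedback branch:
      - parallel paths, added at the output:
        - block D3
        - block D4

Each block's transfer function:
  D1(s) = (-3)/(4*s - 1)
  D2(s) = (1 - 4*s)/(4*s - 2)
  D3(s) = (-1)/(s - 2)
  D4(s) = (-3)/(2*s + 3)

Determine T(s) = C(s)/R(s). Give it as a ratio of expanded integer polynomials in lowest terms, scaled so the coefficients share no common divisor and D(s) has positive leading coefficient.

Answer: (6*s^2 - 3*s - 18)/(8*s^3 + 12*s^2 - 39*s + 15)

Working:
1. parallel reduction of D3, D4: (3 - 5*s)/(2*s^2 - s - 6)
2. close the feedback loop around D2, (D3+D4): (-8*s^3 + 6*s^2 + 23*s - 6)/(8*s^3 + 12*s^2 - 39*s + 15)
3. series reduction of D1, [D2/(1+D2*(D3+D4))], which is the overall transfer function T(s) = C(s)/R(s) in lowest terms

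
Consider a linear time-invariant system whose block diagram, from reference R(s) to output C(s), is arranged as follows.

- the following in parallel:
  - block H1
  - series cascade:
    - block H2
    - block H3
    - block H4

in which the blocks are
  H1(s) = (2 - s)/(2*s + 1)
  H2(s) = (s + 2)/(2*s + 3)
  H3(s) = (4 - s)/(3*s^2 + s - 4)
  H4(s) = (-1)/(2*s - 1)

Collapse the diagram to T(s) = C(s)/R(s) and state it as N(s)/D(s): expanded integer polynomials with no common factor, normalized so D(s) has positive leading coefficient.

1. reduce the series chain H2, H3, H4 = (s^2 - 2*s - 8)/(12*s^4 + 16*s^3 - 21*s^2 - 19*s + 12)
2. parallel reduction of H1, (H2*H3*H4); the result is T(s) itself (integer coefficients, no common factor, positive leading denominator coefficient)

Hence the answer: (-12*s^5 + 8*s^4 + 55*s^3 - 26*s^2 - 68*s + 16)/(24*s^5 + 44*s^4 - 26*s^3 - 59*s^2 + 5*s + 12)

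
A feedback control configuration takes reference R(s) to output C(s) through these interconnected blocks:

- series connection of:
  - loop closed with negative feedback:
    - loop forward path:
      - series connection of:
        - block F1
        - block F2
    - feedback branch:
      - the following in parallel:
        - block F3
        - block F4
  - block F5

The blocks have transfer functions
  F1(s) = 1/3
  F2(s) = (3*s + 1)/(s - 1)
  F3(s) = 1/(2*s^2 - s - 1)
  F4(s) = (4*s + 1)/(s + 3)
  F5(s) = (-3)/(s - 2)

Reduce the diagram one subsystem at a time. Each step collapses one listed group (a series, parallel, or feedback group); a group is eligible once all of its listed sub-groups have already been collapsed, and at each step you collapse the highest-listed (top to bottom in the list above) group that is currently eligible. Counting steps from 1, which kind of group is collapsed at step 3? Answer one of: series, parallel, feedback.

[1] reduce the series chain F1, F2
[2] sum the parallel branches F3, F4
[3] close the feedback loop around (F1*F2), (F3+F4)
[4] multiply [(F1*F2)/(1+(F1*F2)*(F3+F4))], F5 (series)
Step 3 collapses a feedback group.

Hence the answer: feedback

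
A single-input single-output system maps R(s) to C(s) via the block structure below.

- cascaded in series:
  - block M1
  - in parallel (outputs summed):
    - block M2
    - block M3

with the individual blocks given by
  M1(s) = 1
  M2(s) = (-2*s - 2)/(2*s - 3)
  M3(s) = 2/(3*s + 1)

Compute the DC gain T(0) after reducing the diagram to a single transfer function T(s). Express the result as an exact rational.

Reducing step by step:

Step 1: combine M2, M3 in parallel, giving (-6*s^2 - 4*s - 8)/(6*s^2 - 7*s - 3)
Step 2: combine M1, (M2+M3) in series, giving (-6*s^2 - 4*s - 8)/(6*s^2 - 7*s - 3)
Evaluating the step-2 result (the overall T(s)) at s = 0 gives T(0) = -8/(-3) = 8/3.

Answer: 8/3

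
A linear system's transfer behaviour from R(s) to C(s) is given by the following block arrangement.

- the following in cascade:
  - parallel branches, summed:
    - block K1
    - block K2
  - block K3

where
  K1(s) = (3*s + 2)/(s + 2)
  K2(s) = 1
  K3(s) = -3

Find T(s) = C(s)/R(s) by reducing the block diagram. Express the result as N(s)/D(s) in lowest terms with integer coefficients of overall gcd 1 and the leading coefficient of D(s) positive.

[1] reduce the parallel group K1, K2 gives (4*s + 4)/(s + 2)
[2] reduce the series chain (K1+K2), K3; the result is T(s) itself (integer coefficients, no common factor, positive leading denominator coefficient)

Hence the answer: (-12*s - 12)/(s + 2)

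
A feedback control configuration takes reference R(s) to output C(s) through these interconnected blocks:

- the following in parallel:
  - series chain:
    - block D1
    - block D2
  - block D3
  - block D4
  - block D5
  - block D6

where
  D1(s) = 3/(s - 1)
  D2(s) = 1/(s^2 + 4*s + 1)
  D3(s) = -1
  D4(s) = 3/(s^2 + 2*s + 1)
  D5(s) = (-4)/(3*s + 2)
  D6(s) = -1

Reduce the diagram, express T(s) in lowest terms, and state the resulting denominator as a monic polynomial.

Step 1 - reduce the series chain D1, D2, giving 3/(s^3 + 3*s^2 - 3*s - 1)
Step 2 - parallel reduction of (D1*D2), D3, D4, D5, D6, giving (-6*s^6 - 38*s^5 - 55*s^4 + 34*s^3 + 77*s^2 + 40*s + 8)/(3*s^6 + 17*s^5 + 22*s^4 - 4*s^3 - 23*s^2 - 13*s - 2)
No further cancellation is possible in the step-2 result, so that is T(s). Its denominator becomes monic after dividing by the leading coefficient 3.

Therefore the answer is s^6 + 17*s^5/3 + 22*s^4/3 - 4*s^3/3 - 23*s^2/3 - 13*s/3 - 2/3.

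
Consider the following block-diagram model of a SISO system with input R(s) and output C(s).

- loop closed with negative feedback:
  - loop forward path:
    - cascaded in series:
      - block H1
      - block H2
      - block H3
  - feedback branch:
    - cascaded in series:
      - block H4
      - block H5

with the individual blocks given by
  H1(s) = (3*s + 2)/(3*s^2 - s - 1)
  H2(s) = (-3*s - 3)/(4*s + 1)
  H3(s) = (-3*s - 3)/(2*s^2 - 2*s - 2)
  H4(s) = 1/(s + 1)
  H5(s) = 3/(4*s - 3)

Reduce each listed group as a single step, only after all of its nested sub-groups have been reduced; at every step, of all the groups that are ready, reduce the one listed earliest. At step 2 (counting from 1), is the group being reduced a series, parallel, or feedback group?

[1] multiply H1, H2, H3 (series)
[2] reduce the series chain H4, H5
[3] collapse the loop ((H1*H2*H3) forward, (H4*H5) return)
At step 2 the group reduced is series.

Hence the answer: series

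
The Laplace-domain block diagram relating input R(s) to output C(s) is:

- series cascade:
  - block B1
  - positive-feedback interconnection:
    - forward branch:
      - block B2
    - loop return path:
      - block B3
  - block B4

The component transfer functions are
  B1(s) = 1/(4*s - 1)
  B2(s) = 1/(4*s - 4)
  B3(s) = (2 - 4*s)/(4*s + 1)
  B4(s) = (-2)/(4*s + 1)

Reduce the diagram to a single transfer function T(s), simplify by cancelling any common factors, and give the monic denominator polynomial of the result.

Step 1 - reduce the feedback loop with forward B2 and return B3: (4*s + 1)/(16*s^2 - 8*s - 6)
Step 2 - series reduction of B1, [B2/(1-B2*B3)], B4: (-1)/(32*s^3 - 24*s^2 - 8*s + 3)
Step 2 gives the fully reduced T(s), with no common factor left to cancel. The denominator's leading coefficient is 32, so divide each of its coefficients by 32 to get the monic form.

Therefore the answer is s^3 - 3*s^2/4 - s/4 + 3/32.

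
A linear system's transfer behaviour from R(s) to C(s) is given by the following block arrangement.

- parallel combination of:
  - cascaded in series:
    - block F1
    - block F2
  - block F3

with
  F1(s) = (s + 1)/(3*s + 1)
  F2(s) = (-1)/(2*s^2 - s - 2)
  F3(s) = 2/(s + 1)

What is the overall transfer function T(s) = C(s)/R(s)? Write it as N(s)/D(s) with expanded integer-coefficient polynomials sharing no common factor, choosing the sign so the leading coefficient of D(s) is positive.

(1) series reduction of F1, F2 = (-s - 1)/(6*s^3 - s^2 - 7*s - 2)
(2) add (F1*F2), F3 (parallel), which is the overall transfer function T(s) = C(s)/R(s) in lowest terms

Final answer: (12*s^3 - 3*s^2 - 16*s - 5)/(6*s^4 + 5*s^3 - 8*s^2 - 9*s - 2)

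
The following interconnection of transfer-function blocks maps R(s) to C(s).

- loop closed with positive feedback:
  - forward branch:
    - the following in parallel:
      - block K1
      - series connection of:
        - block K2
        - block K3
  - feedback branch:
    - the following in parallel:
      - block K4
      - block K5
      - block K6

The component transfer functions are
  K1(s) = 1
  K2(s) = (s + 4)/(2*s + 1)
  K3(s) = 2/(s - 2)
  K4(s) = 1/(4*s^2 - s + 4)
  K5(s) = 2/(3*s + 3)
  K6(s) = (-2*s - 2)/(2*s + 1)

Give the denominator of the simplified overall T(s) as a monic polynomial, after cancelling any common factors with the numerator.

Step 1. cascade K2, K3: (2*s + 8)/(2*s^2 - 3*s - 2)
Step 2. sum the parallel branches K1, (K2*K3): (2*s^2 - s + 6)/(2*s^2 - 3*s - 2)
Step 3. parallel reduction of K4, K5, K6: (-24*s^4 - 26*s^3 - 26*s^2 - 19*s - 13)/(24*s^4 + 30*s^3 + 27*s^2 + 33*s + 12)
Step 4. reduce the feedback loop with forward (K1+(K2*K3)) and return (K4+K5+K6): (48*s^6 + 36*s^5 + 168*s^4 + 219*s^3 + 153*s^2 + 186*s + 72)/(96*s^6 + 16*s^5 + 86*s^4 + 93*s^3 + 34*s^2 - s + 54)
Step 4 gives the fully reduced T(s), with no common factor left to cancel. The denominator's leading coefficient is 96, so divide each of its coefficients by 96 to get the monic form.

Final answer: s^6 + s^5/6 + 43*s^4/48 + 31*s^3/32 + 17*s^2/48 - s/96 + 9/16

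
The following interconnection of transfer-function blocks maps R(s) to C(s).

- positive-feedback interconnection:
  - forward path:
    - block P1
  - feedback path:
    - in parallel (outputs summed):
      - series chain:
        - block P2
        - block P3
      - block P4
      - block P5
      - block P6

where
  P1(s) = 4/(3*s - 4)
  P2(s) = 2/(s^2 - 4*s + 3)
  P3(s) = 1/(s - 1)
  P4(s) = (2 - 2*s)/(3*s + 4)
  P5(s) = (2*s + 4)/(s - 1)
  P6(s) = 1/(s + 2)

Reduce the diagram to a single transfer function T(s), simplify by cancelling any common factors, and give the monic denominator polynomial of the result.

Reducing step by step:

Step 1: reduce the series chain P2, P3, giving 2/(s^3 - 5*s^2 + 7*s - 3)
Step 2: add (P2*P3), P4, P5, P6 (parallel), giving (4*s^5 + 19*s^4 - 65*s^3 - 117*s^2 + 113*s + 88)/(3*s^5 - 5*s^4 - 21*s^3 + 21*s^2 + 26*s - 24)
Step 3: feedback reduction of P1, ((P2*P3)+P4+P5+P6), giving (12*s^5 - 20*s^4 - 84*s^3 + 84*s^2 + 104*s - 96)/(9*s^6 - 43*s^5 - 119*s^4 + 407*s^3 + 462*s^2 - 628*s - 256)
T(s) is the step-3 result (common factors already cancelled). Leading coefficient of the denominator: 9. Divide through by 9 for the monic polynomial.

Answer: s^6 - 43*s^5/9 - 119*s^4/9 + 407*s^3/9 + 154*s^2/3 - 628*s/9 - 256/9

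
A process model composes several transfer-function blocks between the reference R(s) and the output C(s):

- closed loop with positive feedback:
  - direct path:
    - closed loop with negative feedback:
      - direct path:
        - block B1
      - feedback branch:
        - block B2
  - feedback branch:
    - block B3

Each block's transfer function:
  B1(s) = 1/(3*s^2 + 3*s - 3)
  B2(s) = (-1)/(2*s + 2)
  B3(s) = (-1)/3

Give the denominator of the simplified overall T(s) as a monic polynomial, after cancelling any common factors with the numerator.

Step 1. apply the feedback formula to B1, B2; result (2*s + 2)/(6*s^3 + 12*s^2 - 7)
Step 2. reduce the feedback loop with forward [B1/(1+B1*B2)] and return B3; result (6*s + 6)/(18*s^3 + 36*s^2 + 2*s - 19)
That last expression is T(s), already simplified. Scaling its denominator by 1/18 (the reciprocal of the leading coefficient) yields the monic denominator.

Hence the answer: s^3 + 2*s^2 + s/9 - 19/18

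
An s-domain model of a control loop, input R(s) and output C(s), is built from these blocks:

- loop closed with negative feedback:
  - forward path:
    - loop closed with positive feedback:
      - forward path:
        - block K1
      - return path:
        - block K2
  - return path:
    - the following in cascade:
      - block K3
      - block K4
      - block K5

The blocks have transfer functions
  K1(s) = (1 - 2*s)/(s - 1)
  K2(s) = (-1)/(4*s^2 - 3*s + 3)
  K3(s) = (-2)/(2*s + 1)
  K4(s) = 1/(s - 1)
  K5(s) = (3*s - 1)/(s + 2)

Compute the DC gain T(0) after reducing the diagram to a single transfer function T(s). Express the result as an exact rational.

The answer is -3/5.

Reasoning:
1. feedback reduction of K1, K2 = (-8*s^3 + 10*s^2 - 9*s + 3)/(4*s^3 - 7*s^2 + 4*s - 2)
2. cascade K3, K4, K5 = (2 - 6*s)/(2*s^3 + 3*s^2 - 3*s - 2)
3. collapse the loop ([K1/(1-K1*K2)] forward, (K3*K4*K5) return) = (-16*s^6 - 4*s^5 + 36*s^4 - 35*s^3 + 16*s^2 + 9*s - 6)/(8*s^6 - 2*s^5 + 23*s^4 - 55*s^3 + 70*s^2 - 38*s + 10)
Evaluating the step-3 result (the overall T(s)) at s = 0 gives T(0) = -6/10 = -3/5.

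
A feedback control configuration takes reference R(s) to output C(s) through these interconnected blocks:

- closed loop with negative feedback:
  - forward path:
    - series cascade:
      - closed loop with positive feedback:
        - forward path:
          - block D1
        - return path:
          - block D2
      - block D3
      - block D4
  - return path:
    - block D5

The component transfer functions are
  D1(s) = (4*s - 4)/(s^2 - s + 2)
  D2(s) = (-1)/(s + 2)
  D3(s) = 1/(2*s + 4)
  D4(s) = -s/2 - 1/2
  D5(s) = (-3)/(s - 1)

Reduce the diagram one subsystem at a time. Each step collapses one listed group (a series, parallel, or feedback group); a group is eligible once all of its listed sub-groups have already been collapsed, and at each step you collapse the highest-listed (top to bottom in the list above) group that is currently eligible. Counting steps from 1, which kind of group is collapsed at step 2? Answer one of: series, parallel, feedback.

(1) close the feedback loop around D1, D2
(2) multiply [D1/(1-D1*D2)], D3, D4 (series)
(3) collapse the loop (([D1/(1-D1*D2)]*D3*D4) forward, D5 return)
So the answer for step 2 is series.

Final answer: series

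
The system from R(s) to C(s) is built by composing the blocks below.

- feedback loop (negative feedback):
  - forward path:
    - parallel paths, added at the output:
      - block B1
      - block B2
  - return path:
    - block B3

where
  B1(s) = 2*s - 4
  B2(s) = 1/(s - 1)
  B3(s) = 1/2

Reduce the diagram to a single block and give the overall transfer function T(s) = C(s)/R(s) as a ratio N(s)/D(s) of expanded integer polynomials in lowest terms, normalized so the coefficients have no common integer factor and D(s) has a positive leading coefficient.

Reducing step by step:

1. add B1, B2 (parallel); result (2*s^2 - 6*s + 5)/(s - 1)
2. close the feedback loop around (B1+B2), B3: this yields T(s), and no further normalization is needed

Answer: (4*s^2 - 12*s + 10)/(2*s^2 - 4*s + 3)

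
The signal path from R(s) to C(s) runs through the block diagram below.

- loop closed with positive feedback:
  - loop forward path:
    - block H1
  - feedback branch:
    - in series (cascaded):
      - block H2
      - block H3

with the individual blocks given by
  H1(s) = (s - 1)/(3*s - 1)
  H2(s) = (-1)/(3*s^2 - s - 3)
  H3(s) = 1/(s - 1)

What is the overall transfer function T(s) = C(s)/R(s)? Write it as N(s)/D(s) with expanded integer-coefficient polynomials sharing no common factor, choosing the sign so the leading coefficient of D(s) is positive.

Step 1: combine H2, H3 in series, giving (-1)/(3*s^3 - 4*s^2 - 2*s + 3)
Step 2: close the feedback loop around H1, (H2*H3); the result is T(s) itself (integer coefficients, no common factor, positive leading denominator coefficient)

Therefore the answer is (3*s^3 - 4*s^2 - 2*s + 3)/(9*s^3 - 6*s^2 - 8*s + 4).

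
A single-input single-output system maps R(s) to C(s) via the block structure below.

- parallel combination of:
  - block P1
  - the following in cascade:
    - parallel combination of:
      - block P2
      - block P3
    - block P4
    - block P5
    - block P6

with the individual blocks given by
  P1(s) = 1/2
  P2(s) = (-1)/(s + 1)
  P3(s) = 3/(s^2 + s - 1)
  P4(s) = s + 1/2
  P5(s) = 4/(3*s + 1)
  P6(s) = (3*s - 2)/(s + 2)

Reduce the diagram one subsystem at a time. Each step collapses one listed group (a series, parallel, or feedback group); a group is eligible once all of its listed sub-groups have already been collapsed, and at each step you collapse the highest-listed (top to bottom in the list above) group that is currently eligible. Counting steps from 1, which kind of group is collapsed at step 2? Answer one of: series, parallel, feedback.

The answer is series.

Reasoning:
(1) combine P2, P3 in parallel
(2) cascade (P2+P3), P4, P5, P6
(3) combine P1, ((P2+P3)*P4*P5*P6) in parallel
Step 2: series.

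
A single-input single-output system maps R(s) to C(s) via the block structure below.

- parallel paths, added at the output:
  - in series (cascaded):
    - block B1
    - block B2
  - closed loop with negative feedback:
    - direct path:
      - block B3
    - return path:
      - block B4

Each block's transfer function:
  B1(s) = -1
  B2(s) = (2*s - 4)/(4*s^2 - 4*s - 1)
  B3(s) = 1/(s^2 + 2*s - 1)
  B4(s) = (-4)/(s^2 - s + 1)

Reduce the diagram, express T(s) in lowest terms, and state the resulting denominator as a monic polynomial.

(1) series reduction of B1, B2, giving (4 - 2*s)/(4*s^2 - 4*s - 1)
(2) apply the feedback formula to B3, B4, giving (s^2 - s + 1)/(s^4 + s^3 - 2*s^2 + 3*s - 5)
(3) reduce the parallel group (B1*B2), [B3/(1+B3*B4)], giving (-2*s^5 + 6*s^4 - 7*s^2 + 19*s - 21)/(4*s^6 - 13*s^4 + 19*s^3 - 30*s^2 + 17*s + 5)
Step 3 gives the fully reduced T(s), with no common factor left to cancel. The denominator's leading coefficient is 4, so divide each of its coefficients by 4 to get the monic form.

Final answer: s^6 - 13*s^4/4 + 19*s^3/4 - 15*s^2/2 + 17*s/4 + 5/4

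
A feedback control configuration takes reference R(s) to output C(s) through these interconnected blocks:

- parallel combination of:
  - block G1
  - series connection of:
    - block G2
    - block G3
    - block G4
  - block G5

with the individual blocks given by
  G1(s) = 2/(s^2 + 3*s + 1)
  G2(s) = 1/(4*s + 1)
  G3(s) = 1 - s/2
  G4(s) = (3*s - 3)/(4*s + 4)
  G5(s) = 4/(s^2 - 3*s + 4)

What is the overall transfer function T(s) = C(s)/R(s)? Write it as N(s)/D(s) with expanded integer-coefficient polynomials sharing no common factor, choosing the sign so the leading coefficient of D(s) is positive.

1. cascade G2, G3, G4; result (-3*s^2 + 9*s - 6)/(32*s^2 + 40*s + 8)
2. sum the parallel branches G1, (G2*G3*G4), G5, giving the overall T(s)

Therefore the answer is (-3*s^6 + 9*s^5 + 198*s^4 + 369*s^3 + 765*s^2 + 510*s + 72)/(32*s^6 + 40*s^5 - 120*s^4 + 128*s^3 + 456*s^2 + 232*s + 32).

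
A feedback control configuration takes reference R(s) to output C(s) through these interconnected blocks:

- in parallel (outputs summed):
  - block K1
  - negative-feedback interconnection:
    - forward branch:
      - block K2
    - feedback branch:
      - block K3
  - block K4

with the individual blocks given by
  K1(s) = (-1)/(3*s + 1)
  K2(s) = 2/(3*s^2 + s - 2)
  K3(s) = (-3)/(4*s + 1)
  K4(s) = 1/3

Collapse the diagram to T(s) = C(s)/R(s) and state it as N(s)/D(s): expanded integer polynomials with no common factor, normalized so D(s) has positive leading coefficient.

[1] close the feedback loop around K2, K3: (8*s + 2)/(12*s^3 + 7*s^2 - 7*s - 8)
[2] parallel reduction of K1, [K2/(1+K2*K3)], K4, which is the overall transfer function T(s) = C(s)/R(s) in lowest terms

Final answer: (36*s^4 - 3*s^3 + 37*s^2 + 32*s + 22)/(108*s^4 + 99*s^3 - 42*s^2 - 93*s - 24)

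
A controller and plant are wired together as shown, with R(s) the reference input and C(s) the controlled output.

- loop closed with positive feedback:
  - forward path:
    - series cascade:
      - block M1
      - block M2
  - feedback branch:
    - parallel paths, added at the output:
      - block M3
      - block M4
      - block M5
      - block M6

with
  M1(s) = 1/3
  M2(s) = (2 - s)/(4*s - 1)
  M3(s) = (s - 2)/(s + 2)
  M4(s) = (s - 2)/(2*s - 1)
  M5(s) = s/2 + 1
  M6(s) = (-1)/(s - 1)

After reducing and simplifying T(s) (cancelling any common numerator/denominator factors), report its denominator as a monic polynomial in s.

Reducing step by step:

Step 1 - combine M1, M2 in series; result (2 - s)/(12*s - 3)
Step 2 - parallel reduction of M3, M4, M5, M6; result (2*s^4 + 11*s^3 - 23*s^2 - 8*s + 12)/(4*s^3 + 2*s^2 - 10*s + 4)
Step 3 - close the feedback loop around (M1*M2), (M3+M4+M5+M6); result (-4*s^4 + 6*s^3 + 14*s^2 - 24*s + 8)/(2*s^5 + 55*s^4 - 33*s^3 - 88*s^2 + 106*s - 36)
Step 3 gives the fully reduced T(s), with no common factor left to cancel. The denominator's leading coefficient is 2, so divide each of its coefficients by 2 to get the monic form.

Answer: s^5 + 55*s^4/2 - 33*s^3/2 - 44*s^2 + 53*s - 18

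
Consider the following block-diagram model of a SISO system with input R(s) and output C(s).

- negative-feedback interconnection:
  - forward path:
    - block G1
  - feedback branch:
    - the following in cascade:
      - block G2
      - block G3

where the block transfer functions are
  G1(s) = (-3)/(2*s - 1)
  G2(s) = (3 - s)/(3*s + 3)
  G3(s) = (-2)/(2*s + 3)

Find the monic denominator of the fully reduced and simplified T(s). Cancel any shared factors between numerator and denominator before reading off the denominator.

Answer: s^3 + 2*s^2 - s/4 + 3/4

Working:
Step 1. multiply G2, G3 (series) = (2*s - 6)/(6*s^2 + 15*s + 9)
Step 2. close the feedback loop around G1, (G2*G3) = (-6*s^2 - 15*s - 9)/(4*s^3 + 8*s^2 - s + 3)
The result of step 2 is T(s) in lowest terms. Its denominator has leading coefficient 4; dividing the denominator through by 4 makes it monic.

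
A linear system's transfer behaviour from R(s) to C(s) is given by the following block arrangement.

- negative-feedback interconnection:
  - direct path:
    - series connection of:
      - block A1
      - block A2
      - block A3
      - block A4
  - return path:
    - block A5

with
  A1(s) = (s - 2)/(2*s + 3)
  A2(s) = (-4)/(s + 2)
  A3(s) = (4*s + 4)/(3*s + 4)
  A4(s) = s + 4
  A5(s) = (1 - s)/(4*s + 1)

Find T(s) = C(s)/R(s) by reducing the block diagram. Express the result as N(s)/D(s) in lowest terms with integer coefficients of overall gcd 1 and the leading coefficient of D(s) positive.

Step 1. reduce the series chain A1, A2, A3, A4 -> (-16*s^3 - 48*s^2 + 96*s + 128)/(6*s^3 + 29*s^2 + 46*s + 24)
Step 2. close the feedback loop around (A1*A2*A3*A4), A5, giving the overall T(s)

Final answer: (-64*s^4 - 208*s^3 + 336*s^2 + 608*s + 128)/(40*s^4 + 154*s^3 + 69*s^2 + 110*s + 152)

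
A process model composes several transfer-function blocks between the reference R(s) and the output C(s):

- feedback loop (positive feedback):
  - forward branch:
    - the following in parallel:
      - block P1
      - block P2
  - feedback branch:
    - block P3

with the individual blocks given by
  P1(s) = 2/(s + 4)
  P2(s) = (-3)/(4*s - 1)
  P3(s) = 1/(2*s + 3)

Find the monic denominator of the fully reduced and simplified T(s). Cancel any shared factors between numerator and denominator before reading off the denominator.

Step 1: sum the parallel branches P1, P2 -> (5*s - 14)/(4*s^2 + 15*s - 4)
Step 2: reduce the feedback loop with forward (P1+P2) and return P3 -> (10*s^2 - 13*s - 42)/(8*s^3 + 42*s^2 + 32*s + 2)
The result of step 2 is T(s) in lowest terms. Its denominator has leading coefficient 8; dividing the denominator through by 8 makes it monic.

Final answer: s^3 + 21*s^2/4 + 4*s + 1/4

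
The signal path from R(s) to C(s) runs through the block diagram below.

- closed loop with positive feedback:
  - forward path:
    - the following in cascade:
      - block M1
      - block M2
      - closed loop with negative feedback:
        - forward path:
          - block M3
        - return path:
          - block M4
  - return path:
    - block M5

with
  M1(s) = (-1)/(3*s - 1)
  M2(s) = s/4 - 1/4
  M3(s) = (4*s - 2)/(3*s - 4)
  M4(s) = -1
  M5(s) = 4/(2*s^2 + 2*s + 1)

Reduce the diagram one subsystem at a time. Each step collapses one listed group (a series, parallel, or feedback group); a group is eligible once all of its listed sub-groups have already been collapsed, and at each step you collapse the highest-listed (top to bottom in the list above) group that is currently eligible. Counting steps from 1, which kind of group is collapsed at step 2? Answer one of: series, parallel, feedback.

Step 1 - reduce the feedback loop with forward M3 and return M4
Step 2 - series reduction of M1, M2, [M3/(1+M3*M4)]
Step 3 - close the feedback loop around (M1*M2*[M3/(1+M3*M4)]), M5
At step 2 the group reduced is series.

Final answer: series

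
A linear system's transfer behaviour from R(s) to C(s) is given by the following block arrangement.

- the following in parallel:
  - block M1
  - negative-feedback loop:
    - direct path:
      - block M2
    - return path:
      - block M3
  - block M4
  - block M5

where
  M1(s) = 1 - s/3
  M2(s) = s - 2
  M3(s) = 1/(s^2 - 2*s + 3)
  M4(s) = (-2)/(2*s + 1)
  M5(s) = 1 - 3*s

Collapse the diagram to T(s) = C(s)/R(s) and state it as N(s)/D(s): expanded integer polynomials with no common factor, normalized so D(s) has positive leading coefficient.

First reduce the diagram to T(s).

Step 1: reduce the feedback loop with forward M2 and return M3 gives (s^3 - 4*s^2 + 7*s - 6)/(s^2 - s + 1)
Step 2: combine M1, [M2/(1+M2*M3)], M4, M5 in parallel; the result is T(s) itself (integer coefficients, no common factor, positive leading denominator coefficient)

Answer: (-14*s^4 + s^3 + 8*s^2 - 13*s - 18)/(6*s^3 - 3*s^2 + 3*s + 3)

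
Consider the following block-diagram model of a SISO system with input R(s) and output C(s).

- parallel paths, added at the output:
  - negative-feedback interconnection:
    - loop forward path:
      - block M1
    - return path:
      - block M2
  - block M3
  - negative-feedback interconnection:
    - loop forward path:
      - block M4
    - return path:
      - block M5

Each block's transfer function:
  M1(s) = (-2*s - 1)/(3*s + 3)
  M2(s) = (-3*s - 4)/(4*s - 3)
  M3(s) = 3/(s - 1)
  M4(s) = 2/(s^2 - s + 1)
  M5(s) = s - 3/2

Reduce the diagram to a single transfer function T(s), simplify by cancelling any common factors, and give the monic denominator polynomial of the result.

Step 1: feedback reduction of M1, M2 -> (-8*s^2 + 2*s + 3)/(18*s^2 + 14*s - 5)
Step 2: feedback reduction of M4, M5 -> 2/(s^2 + s - 2)
Step 3: combine [M1/(1+M1*M2)], M3, [M4/(1+M4*M5)] in parallel -> (-8*s^4 + 48*s^3 + 207*s^2 + 96*s - 46)/(18*s^4 + 32*s^3 - 27*s^2 - 33*s + 10)
Step 3 gives the fully reduced T(s), with no common factor left to cancel. The denominator's leading coefficient is 18, so divide each of its coefficients by 18 to get the monic form.

Final answer: s^4 + 16*s^3/9 - 3*s^2/2 - 11*s/6 + 5/9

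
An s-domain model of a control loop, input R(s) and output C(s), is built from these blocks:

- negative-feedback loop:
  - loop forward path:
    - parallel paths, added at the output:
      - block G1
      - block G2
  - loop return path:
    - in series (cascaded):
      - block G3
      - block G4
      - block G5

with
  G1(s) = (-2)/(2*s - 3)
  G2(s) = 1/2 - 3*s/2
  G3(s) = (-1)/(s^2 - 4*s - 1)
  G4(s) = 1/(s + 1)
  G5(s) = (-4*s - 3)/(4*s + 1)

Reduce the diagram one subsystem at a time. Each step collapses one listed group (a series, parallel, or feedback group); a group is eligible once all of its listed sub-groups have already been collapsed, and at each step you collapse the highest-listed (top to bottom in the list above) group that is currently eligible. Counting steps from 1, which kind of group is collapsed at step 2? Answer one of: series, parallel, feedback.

(1) combine G1, G2 in parallel
(2) reduce the series chain G3, G4, G5
(3) close the feedback loop around (G1+G2), (G3*G4*G5)
The group at step 2 is a series group.

Therefore the answer is series.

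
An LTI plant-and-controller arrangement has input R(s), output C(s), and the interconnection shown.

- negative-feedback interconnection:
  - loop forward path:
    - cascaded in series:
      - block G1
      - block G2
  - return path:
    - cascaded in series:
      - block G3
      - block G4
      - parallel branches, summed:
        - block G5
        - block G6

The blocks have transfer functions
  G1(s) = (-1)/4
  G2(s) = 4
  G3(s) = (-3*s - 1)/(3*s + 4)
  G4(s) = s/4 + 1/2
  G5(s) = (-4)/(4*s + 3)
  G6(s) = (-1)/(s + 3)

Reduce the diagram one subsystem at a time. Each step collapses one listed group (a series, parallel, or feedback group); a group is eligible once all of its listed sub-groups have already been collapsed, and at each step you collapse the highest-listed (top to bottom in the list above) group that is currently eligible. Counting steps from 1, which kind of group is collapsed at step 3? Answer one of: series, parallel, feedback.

Step 1 - multiply G1, G2 (series)
Step 2 - sum the parallel branches G5, G6
Step 3 - reduce the series chain G3, G4, (G5+G6)
Step 4 - close the feedback loop around (G1*G2), (G3*G4*(G5+G6))
The group at step 3 is a series group.

Answer: series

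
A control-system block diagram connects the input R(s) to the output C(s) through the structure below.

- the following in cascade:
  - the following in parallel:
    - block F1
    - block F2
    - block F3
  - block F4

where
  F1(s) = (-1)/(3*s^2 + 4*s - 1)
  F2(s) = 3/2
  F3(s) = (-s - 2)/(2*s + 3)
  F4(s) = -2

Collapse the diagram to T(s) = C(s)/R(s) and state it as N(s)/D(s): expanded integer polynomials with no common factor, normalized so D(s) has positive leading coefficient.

The answer is (-12*s^3 - 31*s^2 - 12*s + 11)/(6*s^3 + 17*s^2 + 10*s - 3).

Reasoning:
Step 1 - add F1, F2, F3 (parallel) = (12*s^3 + 31*s^2 + 12*s - 11)/(12*s^3 + 34*s^2 + 20*s - 6)
Step 2 - multiply (F1+F2+F3), F4 (series), which is the overall transfer function T(s) = C(s)/R(s) in lowest terms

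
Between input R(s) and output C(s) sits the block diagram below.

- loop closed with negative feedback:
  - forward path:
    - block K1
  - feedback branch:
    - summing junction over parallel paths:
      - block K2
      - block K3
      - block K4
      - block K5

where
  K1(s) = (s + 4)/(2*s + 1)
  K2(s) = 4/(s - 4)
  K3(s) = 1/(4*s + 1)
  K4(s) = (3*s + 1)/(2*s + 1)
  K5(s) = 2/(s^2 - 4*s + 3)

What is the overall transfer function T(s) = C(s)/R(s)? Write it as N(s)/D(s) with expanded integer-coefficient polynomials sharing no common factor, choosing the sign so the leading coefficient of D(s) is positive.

The answer is (8*s^6 - 26*s^5 - 127*s^4 + 430*s^3 - 13*s^2 - 224*s - 48)/(28*s^6 - 115*s^5 + 2*s^4 + 368*s^3 - 304*s^2 - 337*s - 92).

Reasoning:
Step 1: sum the parallel branches K2, K3, K4, K5; result (12*s^5 - 55*s^4 + 70*s^3 - 37*s^2 - 60*s - 20)/(8*s^5 - 58*s^4 + 105*s^3 + 10*s^2 - 53*s - 12)
Step 2: feedback reduction of K1, (K2+K3+K4+K5); the result is T(s) itself (integer coefficients, no common factor, positive leading denominator coefficient)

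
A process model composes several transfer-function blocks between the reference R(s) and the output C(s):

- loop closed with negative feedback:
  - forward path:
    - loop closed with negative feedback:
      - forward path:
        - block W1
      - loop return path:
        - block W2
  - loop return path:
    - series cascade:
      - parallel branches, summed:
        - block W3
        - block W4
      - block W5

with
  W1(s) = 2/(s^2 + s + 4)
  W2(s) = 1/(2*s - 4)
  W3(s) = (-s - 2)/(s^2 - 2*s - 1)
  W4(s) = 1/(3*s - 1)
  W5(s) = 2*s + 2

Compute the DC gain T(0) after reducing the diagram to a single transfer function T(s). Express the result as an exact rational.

The answer is 4/15.

Reasoning:
Step 1. apply the feedback formula to W1, W2 = (2*s - 4)/(s^3 - s^2 + 2*s - 7)
Step 2. combine W3, W4 in parallel = (-2*s^2 - 7*s + 1)/(3*s^3 - 7*s^2 - s + 1)
Step 3. series reduction of (W3+W4), W5 = (-4*s^3 - 18*s^2 - 12*s + 2)/(3*s^3 - 7*s^2 - s + 1)
Step 4. close the feedback loop around [W1/(1+W1*W2)], ((W3+W4)*W5) = (6*s^4 - 26*s^3 + 26*s^2 + 6*s - 4)/(3*s^6 - 10*s^5 + 4*s^4 - 53*s^3 + 94*s^2 + 61*s - 15)
Evaluating the step-4 result (the overall T(s)) at s = 0 gives T(0) = -4/(-15) = 4/15.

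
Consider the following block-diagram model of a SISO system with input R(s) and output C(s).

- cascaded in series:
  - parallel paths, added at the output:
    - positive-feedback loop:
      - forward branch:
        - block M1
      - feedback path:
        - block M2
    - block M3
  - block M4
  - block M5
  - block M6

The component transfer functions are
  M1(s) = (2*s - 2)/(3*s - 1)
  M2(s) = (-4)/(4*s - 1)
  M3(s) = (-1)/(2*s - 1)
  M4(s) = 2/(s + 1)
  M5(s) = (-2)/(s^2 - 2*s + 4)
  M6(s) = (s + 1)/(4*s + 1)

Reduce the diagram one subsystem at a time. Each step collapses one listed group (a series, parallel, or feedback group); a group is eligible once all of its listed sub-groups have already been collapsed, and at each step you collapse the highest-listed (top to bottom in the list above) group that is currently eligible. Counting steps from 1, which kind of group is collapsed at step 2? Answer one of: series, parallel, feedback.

Step 1. reduce the feedback loop with forward M1 and return M2
Step 2. combine [M1/(1-M1*M2)], M3 in parallel
Step 3. reduce the series chain ([M1/(1-M1*M2)]+M3), M4, M5, M6
So the answer for step 2 is parallel.

Therefore the answer is parallel.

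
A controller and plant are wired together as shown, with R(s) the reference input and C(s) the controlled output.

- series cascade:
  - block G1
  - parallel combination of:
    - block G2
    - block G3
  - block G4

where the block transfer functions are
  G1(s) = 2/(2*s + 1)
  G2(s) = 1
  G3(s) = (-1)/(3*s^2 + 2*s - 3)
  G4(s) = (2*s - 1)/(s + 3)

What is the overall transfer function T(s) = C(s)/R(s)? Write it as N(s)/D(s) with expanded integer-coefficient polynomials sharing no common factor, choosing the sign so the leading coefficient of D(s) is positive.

Reducing step by step:

1. reduce the parallel group G2, G3 -> (3*s^2 + 2*s - 4)/(3*s^2 + 2*s - 3)
2. combine G1, (G2+G3), G4 in series, giving the overall T(s)

Answer: (12*s^3 + 2*s^2 - 20*s + 8)/(6*s^4 + 25*s^3 + 17*s^2 - 15*s - 9)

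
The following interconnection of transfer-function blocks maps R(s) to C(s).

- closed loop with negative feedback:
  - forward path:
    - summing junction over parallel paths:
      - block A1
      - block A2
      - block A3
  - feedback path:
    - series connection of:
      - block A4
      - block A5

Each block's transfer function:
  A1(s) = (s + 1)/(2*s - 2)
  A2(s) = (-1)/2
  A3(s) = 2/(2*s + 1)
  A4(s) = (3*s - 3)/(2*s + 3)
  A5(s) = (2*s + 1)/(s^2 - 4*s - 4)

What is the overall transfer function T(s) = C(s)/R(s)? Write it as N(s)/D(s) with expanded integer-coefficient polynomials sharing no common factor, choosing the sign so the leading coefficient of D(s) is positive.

[1] sum the parallel branches A1, A2, A3 -> (4*s - 1)/(2*s^2 - s - 1)
[2] reduce the series chain A4, A5 -> (6*s^2 - 3*s - 3)/(2*s^3 - 5*s^2 - 20*s - 12)
[3] reduce the feedback loop with forward (A1+A2+A3) and return (A4*A5), which is the overall transfer function T(s) = C(s)/R(s) in lowest terms

Therefore the answer is (8*s^4 - 22*s^3 - 75*s^2 - 28*s + 12)/(4*s^5 - 12*s^4 - 13*s^3 - 17*s^2 + 23*s + 15).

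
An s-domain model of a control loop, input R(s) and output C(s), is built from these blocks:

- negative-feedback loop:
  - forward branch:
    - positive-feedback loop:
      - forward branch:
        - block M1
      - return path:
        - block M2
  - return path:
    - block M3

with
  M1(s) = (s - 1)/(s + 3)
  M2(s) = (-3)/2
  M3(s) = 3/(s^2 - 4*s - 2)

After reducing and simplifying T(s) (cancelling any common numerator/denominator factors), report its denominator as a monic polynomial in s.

Reducing step by step:

[1] close the feedback loop around M1, M2, giving (2*s - 2)/(5*s + 3)
[2] reduce the feedback loop with forward [M1/(1-M1*M2)] and return M3, giving (2*s^3 - 10*s^2 + 4*s + 4)/(5*s^3 - 17*s^2 - 16*s - 12)
That last expression is T(s), already simplified. Scaling its denominator by 1/5 (the reciprocal of the leading coefficient) yields the monic denominator.

Answer: s^3 - 17*s^2/5 - 16*s/5 - 12/5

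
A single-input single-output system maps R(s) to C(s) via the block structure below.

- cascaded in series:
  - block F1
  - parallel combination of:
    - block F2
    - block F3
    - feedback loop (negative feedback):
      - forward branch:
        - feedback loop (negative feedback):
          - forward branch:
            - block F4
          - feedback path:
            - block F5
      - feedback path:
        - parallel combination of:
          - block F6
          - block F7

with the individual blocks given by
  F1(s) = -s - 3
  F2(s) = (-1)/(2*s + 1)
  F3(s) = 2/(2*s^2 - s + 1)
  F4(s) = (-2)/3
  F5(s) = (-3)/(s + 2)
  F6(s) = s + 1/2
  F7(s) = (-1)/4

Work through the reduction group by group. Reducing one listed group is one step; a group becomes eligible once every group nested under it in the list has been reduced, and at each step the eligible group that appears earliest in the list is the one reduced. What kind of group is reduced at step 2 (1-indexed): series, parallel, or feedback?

(1) feedback reduction of F4, F5
(2) reduce the parallel group F6, F7
(3) collapse the loop ([F4/(1+F4*F5)] forward, (F6+F7) return)
(4) parallel reduction of F2, F3, [[F4/(1+F4*F5)]/(1+[F4/(1+F4*F5)]*(F6+F7))]
(5) combine F1, (F2+F3+[[F4/(1+F4*F5)]/(1+[F4/(1+F4*F5)]*(F6+F7))]) in series
At step 2 the group reduced is parallel.

Therefore the answer is parallel.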